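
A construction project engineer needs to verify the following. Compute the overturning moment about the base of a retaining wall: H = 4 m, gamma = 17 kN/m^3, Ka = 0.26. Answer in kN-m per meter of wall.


Pa = 0.5 * Ka * gamma * H^2
= 0.5 * 0.26 * 17 * 4^2
= 35.36 kN/m
Arm = H / 3 = 4 / 3 = 1.3333 m
Mo = Pa * arm = Pa * H / 3 = 35.36 * 4 / 3 = 47.1467 kN-m/m

47.1467 kN-m/m


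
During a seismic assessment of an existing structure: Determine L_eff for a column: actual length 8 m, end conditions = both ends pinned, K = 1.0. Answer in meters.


L_eff = K * L
= 1.0 * 8
= 8.0 m

8.0 m


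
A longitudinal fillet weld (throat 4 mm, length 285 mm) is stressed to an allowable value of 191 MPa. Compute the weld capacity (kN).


Strength = throat * length * allowable stress
= 4 * 285 * 191 N
= 217740 N
= 217.74 kN

217.74 kN


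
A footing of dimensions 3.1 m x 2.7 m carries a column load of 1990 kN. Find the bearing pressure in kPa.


A = 3.1 * 2.7 = 8.37 m^2
q = P / A = 1990 / 8.37
= 237.7539 kPa

237.7539 kPa


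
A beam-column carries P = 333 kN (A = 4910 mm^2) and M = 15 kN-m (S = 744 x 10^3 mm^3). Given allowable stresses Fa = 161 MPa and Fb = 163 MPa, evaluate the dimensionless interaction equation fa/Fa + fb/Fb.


f_a = P / A = 333000.0 / 4910 = 67.8208 MPa
f_b = M / S = 15000000.0 / 744000.0 = 20.1613 MPa
Ratio = f_a / Fa + f_b / Fb
= 67.8208 / 161 + 20.1613 / 163
= 0.5449 (dimensionless)

0.5449 (dimensionless)


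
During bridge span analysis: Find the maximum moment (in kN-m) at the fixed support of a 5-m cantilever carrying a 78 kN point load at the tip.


For a cantilever with a point load at the free end:
M_max = P * L = 78 * 5 = 390 kN-m

390 kN-m


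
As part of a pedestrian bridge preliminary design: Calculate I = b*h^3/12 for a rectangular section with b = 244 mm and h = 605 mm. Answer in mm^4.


I = b * h^3 / 12
= 244 * 605^3 / 12
= 244 * 221445125 / 12
= 4502717541.67 mm^4

4502717541.67 mm^4


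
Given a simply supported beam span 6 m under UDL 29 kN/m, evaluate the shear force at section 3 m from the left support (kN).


R_A = w * L / 2 = 29 * 6 / 2 = 87.0 kN
V(x) = R_A - w * x = 87.0 - 29 * 3
= 0.0 kN

0.0 kN


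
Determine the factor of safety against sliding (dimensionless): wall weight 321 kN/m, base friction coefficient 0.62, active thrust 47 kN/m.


Resisting force = mu * W = 0.62 * 321 = 199.02 kN/m
FOS = Resisting / Driving = 199.02 / 47
= 4.2345 (dimensionless)

4.2345 (dimensionless)


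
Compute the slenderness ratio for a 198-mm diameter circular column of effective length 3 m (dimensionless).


Radius of gyration r = d / 4 = 198 / 4 = 49.5 mm
L_eff = 3000.0 mm
Slenderness ratio = L / r = 3000.0 / 49.5 = 60.61 (dimensionless)

60.61 (dimensionless)


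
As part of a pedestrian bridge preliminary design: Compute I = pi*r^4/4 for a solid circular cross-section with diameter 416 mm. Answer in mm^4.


r = d / 2 = 416 / 2 = 208.0 mm
I = pi * r^4 / 4 = pi * 208.0^4 / 4
= 1470087623.13 mm^4

1470087623.13 mm^4


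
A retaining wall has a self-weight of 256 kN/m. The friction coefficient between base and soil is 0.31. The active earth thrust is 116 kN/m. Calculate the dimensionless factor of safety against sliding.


Resisting force = mu * W = 0.31 * 256 = 79.36 kN/m
FOS = Resisting / Driving = 79.36 / 116
= 0.6841 (dimensionless)

0.6841 (dimensionless)


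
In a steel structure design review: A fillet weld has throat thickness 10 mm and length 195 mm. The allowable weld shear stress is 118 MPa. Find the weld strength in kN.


Strength = throat * length * allowable stress
= 10 * 195 * 118 N
= 230100 N
= 230.1 kN

230.1 kN


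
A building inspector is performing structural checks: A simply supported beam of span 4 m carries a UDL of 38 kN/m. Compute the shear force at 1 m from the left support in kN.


R_A = w * L / 2 = 38 * 4 / 2 = 76.0 kN
V(x) = R_A - w * x = 76.0 - 38 * 1
= 38.0 kN

38.0 kN


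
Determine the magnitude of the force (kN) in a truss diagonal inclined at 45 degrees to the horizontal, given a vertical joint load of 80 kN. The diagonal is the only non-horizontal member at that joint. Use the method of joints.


At the joint, only the diagonal has a vertical component, so vertical equilibrium gives:
F * sin(45) = 80
F = 80 / sin(45)
= 80 / 0.707107
= 113.14 kN

113.14 kN


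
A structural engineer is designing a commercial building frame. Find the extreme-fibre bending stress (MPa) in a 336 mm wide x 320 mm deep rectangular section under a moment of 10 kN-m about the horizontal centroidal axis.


I = b * h^3 / 12 = 336 * 320^3 / 12 = 917504000.0 mm^4
y = h / 2 = 320 / 2 = 160.0 mm
M = 10 kN-m = 10000000.0 N-mm
sigma = M * y / I = 10000000.0 * 160.0 / 917504000.0
= 1.74 MPa

1.74 MPa


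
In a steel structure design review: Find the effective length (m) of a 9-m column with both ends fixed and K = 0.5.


L_eff = K * L
= 0.5 * 9
= 4.5 m

4.5 m


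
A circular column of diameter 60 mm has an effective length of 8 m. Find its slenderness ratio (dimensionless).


Radius of gyration r = d / 4 = 60 / 4 = 15.0 mm
L_eff = 8000.0 mm
Slenderness ratio = L / r = 8000.0 / 15.0 = 533.33 (dimensionless)

533.33 (dimensionless)


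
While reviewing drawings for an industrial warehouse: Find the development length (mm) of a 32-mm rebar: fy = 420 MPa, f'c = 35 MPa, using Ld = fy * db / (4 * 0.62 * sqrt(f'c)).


Ld = (fy * db) / (4 * 0.62 * sqrt(f'c))
= (420 * 32) / (4 * 0.62 * sqrt(35))
= 13440 / 14.6719
= 916.04 mm

916.04 mm


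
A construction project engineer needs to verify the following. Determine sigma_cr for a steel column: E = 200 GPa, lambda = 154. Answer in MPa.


sigma_cr = pi^2 * E / lambda^2
= 9.8696 * 200000.0 / 154^2
= 9.8696 * 200000.0 / 23716
= 83.2316 MPa

83.2316 MPa


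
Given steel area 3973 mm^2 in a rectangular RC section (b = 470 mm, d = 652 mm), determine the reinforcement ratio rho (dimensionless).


rho = As / (b * d)
= 3973 / (470 * 652)
= 3973 / 306440
= 0.012965 (dimensionless)

0.012965 (dimensionless)


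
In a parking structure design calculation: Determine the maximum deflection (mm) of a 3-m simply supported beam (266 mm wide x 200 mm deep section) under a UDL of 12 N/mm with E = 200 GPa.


I = 266 * 200^3 / 12 = 177333333.33 mm^4
L = 3000.0 mm, w = 12 N/mm, E = 200000.0 MPa
delta = 5 * w * L^4 / (384 * E * I)
= 5 * 12 * 3000.0^4 / (384 * 200000.0 * 177333333.33)
= 0.3568 mm

0.3568 mm


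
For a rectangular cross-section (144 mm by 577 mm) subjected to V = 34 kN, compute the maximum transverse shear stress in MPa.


A = b * h = 144 * 577 = 83088 mm^2
V = 34 kN = 34000.0 N
tau_max = 1.5 * V / A = 1.5 * 34000.0 / 83088
= 0.6138 MPa

0.6138 MPa


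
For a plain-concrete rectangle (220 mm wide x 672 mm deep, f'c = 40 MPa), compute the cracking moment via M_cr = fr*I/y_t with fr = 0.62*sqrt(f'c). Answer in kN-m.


fr = 0.62 * sqrt(40) = 0.62 * 6.3246 = 3.9212 MPa
I = 220 * 672^3 / 12 = 5563514880.0 mm^4
y_t = 336.0 mm
M_cr = fr * I / y_t = 3.9212 * 5563514880.0 / 336.0 N-mm
= 64.9279 kN-m

64.9279 kN-m


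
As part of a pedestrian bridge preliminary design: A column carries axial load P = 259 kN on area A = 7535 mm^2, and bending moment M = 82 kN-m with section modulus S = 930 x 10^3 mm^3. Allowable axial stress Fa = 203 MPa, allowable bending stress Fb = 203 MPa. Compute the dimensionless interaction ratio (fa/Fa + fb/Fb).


f_a = P / A = 259000.0 / 7535 = 34.3729 MPa
f_b = M / S = 82000000.0 / 930000.0 = 88.172 MPa
Ratio = f_a / Fa + f_b / Fb
= 34.3729 / 203 + 88.172 / 203
= 0.6037 (dimensionless)

0.6037 (dimensionless)


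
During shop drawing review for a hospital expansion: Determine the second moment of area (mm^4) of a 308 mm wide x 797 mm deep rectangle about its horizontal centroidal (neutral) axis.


I = b * h^3 / 12
= 308 * 797^3 / 12
= 308 * 506261573 / 12
= 12994047040.33 mm^4

12994047040.33 mm^4


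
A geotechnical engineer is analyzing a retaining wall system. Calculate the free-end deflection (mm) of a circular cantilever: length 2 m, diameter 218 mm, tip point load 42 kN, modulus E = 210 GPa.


I = pi * d^4 / 64 = pi * 218^4 / 64 = 110865360.4 mm^4
L = 2000.0 mm, P = 42000.0 N, E = 210000.0 MPa
delta = P * L^3 / (3 * E * I)
= 42000.0 * 2000.0^3 / (3 * 210000.0 * 110865360.4)
= 4.8106 mm

4.8106 mm


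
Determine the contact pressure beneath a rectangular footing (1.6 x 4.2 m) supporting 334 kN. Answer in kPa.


A = 1.6 * 4.2 = 6.72 m^2
q = P / A = 334 / 6.72
= 49.7024 kPa

49.7024 kPa


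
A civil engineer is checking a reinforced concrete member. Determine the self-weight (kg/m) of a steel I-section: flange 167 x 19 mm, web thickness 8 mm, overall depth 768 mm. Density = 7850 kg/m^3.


A_flanges = 2 * 167 * 19 = 6346 mm^2
A_web = (768 - 2 * 19) * 8 = 5840 mm^2
A_total = 6346 + 5840 = 12186 mm^2 = 0.012186 m^2
Weight = rho * A = 7850 * 0.012186 = 95.6601 kg/m

95.6601 kg/m


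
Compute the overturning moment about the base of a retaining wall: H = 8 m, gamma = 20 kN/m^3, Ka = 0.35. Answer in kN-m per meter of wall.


Pa = 0.5 * Ka * gamma * H^2
= 0.5 * 0.35 * 20 * 8^2
= 224.0 kN/m
Arm = H / 3 = 8 / 3 = 2.6667 m
Mo = Pa * arm = Pa * H / 3 = 224.0 * 8 / 3 = 597.3333 kN-m/m

597.3333 kN-m/m


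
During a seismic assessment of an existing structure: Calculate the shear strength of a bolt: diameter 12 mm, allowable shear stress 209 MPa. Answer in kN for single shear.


A = pi * d^2 / 4 = pi * 12^2 / 4 = 113.0973 mm^2
V = f_v * A / 1000 = 209 * 113.0973 / 1000
= 23.6373 kN

23.6373 kN


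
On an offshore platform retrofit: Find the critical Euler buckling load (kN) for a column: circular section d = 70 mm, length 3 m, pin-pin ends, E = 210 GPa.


I = pi * d^4 / 64 = 1178588.12 mm^4
L = 3000.0 mm
P_cr = pi^2 * E * I / L^2
= 9.8696 * 210000.0 * 1178588.12 / 3000.0^2
= 271417.96 N = 271.418 kN

271.418 kN


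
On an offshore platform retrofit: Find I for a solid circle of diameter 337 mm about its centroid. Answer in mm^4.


r = d / 2 = 337 / 2 = 168.5 mm
I = pi * r^4 / 4 = pi * 168.5^4 / 4
= 633125057.57 mm^4

633125057.57 mm^4


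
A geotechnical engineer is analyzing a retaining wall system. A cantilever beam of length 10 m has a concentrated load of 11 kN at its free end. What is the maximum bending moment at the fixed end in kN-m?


For a cantilever with a point load at the free end:
M_max = P * L = 11 * 10 = 110 kN-m

110 kN-m


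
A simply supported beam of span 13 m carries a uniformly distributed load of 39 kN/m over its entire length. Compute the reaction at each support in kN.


Total load = w * L = 39 * 13 = 507 kN
By symmetry, each reaction R = total / 2 = 507 / 2 = 253.5 kN

253.5 kN


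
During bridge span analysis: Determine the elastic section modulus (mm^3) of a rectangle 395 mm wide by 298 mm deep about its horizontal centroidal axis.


S = b * h^2 / 6
= 395 * 298^2 / 6
= 395 * 88804 / 6
= 5846263.33 mm^3

5846263.33 mm^3


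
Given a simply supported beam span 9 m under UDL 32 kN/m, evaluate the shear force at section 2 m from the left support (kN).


R_A = w * L / 2 = 32 * 9 / 2 = 144.0 kN
V(x) = R_A - w * x = 144.0 - 32 * 2
= 80.0 kN

80.0 kN


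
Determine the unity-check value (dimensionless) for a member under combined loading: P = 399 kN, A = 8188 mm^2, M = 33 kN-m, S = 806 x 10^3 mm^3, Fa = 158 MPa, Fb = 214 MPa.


f_a = P / A = 399000.0 / 8188 = 48.7298 MPa
f_b = M / S = 33000000.0 / 806000.0 = 40.9429 MPa
Ratio = f_a / Fa + f_b / Fb
= 48.7298 / 158 + 40.9429 / 214
= 0.4997 (dimensionless)

0.4997 (dimensionless)


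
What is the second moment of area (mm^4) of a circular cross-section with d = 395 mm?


r = d / 2 = 395 / 2 = 197.5 mm
I = pi * r^4 / 4 = pi * 197.5^4 / 4
= 1194973518.81 mm^4

1194973518.81 mm^4


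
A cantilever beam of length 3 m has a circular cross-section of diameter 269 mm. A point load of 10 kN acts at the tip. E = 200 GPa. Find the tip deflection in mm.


I = pi * d^4 / 64 = pi * 269^4 / 64 = 257027160.69 mm^4
L = 3000.0 mm, P = 10000.0 N, E = 200000.0 MPa
delta = P * L^3 / (3 * E * I)
= 10000.0 * 3000.0^3 / (3 * 200000.0 * 257027160.69)
= 1.7508 mm

1.7508 mm


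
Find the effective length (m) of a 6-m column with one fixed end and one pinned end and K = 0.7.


L_eff = K * L
= 0.7 * 6
= 4.2 m

4.2 m


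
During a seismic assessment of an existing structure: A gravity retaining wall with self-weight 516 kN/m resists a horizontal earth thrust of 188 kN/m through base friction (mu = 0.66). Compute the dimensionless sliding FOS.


Resisting force = mu * W = 0.66 * 516 = 340.56 kN/m
FOS = Resisting / Driving = 340.56 / 188
= 1.8115 (dimensionless)

1.8115 (dimensionless)


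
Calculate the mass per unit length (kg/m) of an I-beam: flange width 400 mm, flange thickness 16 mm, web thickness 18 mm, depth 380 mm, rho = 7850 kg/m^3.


A_flanges = 2 * 400 * 16 = 12800 mm^2
A_web = (380 - 2 * 16) * 18 = 6264 mm^2
A_total = 12800 + 6264 = 19064 mm^2 = 0.019064 m^2
Weight = rho * A = 7850 * 0.019064 = 149.6524 kg/m

149.6524 kg/m


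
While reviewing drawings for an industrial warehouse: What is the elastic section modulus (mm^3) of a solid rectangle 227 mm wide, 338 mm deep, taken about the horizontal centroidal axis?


S = b * h^2 / 6
= 227 * 338^2 / 6
= 227 * 114244 / 6
= 4322231.33 mm^3

4322231.33 mm^3


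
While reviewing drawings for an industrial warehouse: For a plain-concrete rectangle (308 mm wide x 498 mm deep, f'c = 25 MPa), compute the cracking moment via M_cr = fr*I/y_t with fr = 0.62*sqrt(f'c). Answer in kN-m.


fr = 0.62 * sqrt(25) = 0.62 * 5.0 = 3.1 MPa
I = 308 * 498^3 / 12 = 3169987128.0 mm^4
y_t = 249.0 mm
M_cr = fr * I / y_t = 3.1 * 3169987128.0 / 249.0 N-mm
= 39.4657 kN-m

39.4657 kN-m


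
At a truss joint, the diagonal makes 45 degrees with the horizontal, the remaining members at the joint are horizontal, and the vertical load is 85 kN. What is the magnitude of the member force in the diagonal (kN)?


At the joint, only the diagonal has a vertical component, so vertical equilibrium gives:
F * sin(45) = 85
F = 85 / sin(45)
= 85 / 0.707107
= 120.21 kN

120.21 kN


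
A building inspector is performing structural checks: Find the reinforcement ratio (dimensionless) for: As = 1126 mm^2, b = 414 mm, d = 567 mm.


rho = As / (b * d)
= 1126 / (414 * 567)
= 1126 / 234738
= 0.004797 (dimensionless)

0.004797 (dimensionless)


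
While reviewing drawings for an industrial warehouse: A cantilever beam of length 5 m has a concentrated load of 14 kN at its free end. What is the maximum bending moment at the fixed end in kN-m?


For a cantilever with a point load at the free end:
M_max = P * L = 14 * 5 = 70 kN-m

70 kN-m


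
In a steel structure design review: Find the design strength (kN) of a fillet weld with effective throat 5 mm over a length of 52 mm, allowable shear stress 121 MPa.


Strength = throat * length * allowable stress
= 5 * 52 * 121 N
= 31460 N
= 31.46 kN

31.46 kN


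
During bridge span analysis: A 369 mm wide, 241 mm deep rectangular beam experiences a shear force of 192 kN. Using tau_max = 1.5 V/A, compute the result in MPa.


A = b * h = 369 * 241 = 88929 mm^2
V = 192 kN = 192000.0 N
tau_max = 1.5 * V / A = 1.5 * 192000.0 / 88929
= 3.2385 MPa

3.2385 MPa


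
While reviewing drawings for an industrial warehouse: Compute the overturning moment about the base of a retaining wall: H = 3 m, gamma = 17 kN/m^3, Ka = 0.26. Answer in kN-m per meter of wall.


Pa = 0.5 * Ka * gamma * H^2
= 0.5 * 0.26 * 17 * 3^2
= 19.89 kN/m
Arm = H / 3 = 3 / 3 = 1.0 m
Mo = Pa * arm = Pa * H / 3 = 19.89 * 3 / 3 = 19.89 kN-m/m

19.89 kN-m/m


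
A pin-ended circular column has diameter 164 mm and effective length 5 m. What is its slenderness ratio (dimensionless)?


Radius of gyration r = d / 4 = 164 / 4 = 41.0 mm
L_eff = 5000.0 mm
Slenderness ratio = L / r = 5000.0 / 41.0 = 121.95 (dimensionless)

121.95 (dimensionless)


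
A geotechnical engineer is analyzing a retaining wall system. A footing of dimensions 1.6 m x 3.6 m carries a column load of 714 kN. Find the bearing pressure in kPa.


A = 1.6 * 3.6 = 5.76 m^2
q = P / A = 714 / 5.76
= 123.9583 kPa

123.9583 kPa


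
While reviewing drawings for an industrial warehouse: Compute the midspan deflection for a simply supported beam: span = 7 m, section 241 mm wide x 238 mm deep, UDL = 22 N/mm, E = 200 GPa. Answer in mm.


I = 241 * 238^3 / 12 = 270748879.33 mm^4
L = 7000.0 mm, w = 22 N/mm, E = 200000.0 MPa
delta = 5 * w * L^4 / (384 * E * I)
= 5 * 22 * 7000.0^4 / (384 * 200000.0 * 270748879.33)
= 12.7016 mm

12.7016 mm


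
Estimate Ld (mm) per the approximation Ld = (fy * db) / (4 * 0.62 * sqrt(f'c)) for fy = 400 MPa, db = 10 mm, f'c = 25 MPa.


Ld = (fy * db) / (4 * 0.62 * sqrt(f'c))
= (400 * 10) / (4 * 0.62 * sqrt(25))
= 4000 / 12.4
= 322.58 mm

322.58 mm


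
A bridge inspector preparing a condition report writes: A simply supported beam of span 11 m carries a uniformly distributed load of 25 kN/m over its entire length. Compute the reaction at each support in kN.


Total load = w * L = 25 * 11 = 275 kN
By symmetry, each reaction R = total / 2 = 275 / 2 = 137.5 kN

137.5 kN


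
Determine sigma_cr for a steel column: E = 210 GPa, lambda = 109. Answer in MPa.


sigma_cr = pi^2 * E / lambda^2
= 9.8696 * 210000.0 / 109^2
= 9.8696 * 210000.0 / 11881
= 174.448 MPa

174.448 MPa


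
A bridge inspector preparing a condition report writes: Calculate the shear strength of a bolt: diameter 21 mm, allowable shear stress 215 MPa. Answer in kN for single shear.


A = pi * d^2 / 4 = pi * 21^2 / 4 = 346.3606 mm^2
V = f_v * A / 1000 = 215 * 346.3606 / 1000
= 74.4675 kN

74.4675 kN


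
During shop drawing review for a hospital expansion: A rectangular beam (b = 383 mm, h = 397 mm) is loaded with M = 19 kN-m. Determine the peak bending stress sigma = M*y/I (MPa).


I = b * h^3 / 12 = 383 * 397^3 / 12 = 1997050504.92 mm^4
y = h / 2 = 397 / 2 = 198.5 mm
M = 19 kN-m = 19000000.0 N-mm
sigma = M * y / I = 19000000.0 * 198.5 / 1997050504.92
= 1.89 MPa

1.89 MPa


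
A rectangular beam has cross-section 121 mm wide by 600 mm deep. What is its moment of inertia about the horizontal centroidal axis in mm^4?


I = b * h^3 / 12
= 121 * 600^3 / 12
= 121 * 216000000 / 12
= 2178000000.0 mm^4

2178000000.0 mm^4


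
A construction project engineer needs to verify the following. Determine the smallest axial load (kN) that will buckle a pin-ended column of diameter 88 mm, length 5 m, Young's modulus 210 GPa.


I = pi * d^4 / 64 = 2943747.71 mm^4
L = 5000.0 mm
P_cr = pi^2 * E * I / L^2
= 9.8696 * 210000.0 * 2943747.71 / 5000.0^2
= 244050.45 N = 244.0505 kN

244.0505 kN


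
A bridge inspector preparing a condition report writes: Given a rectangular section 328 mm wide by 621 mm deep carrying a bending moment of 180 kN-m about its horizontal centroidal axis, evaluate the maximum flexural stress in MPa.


I = b * h^3 / 12 = 328 * 621^3 / 12 = 6545870334.0 mm^4
y = h / 2 = 621 / 2 = 310.5 mm
M = 180 kN-m = 180000000.0 N-mm
sigma = M * y / I = 180000000.0 * 310.5 / 6545870334.0
= 8.54 MPa

8.54 MPa


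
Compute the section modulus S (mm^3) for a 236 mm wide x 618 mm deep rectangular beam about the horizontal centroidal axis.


S = b * h^2 / 6
= 236 * 618^2 / 6
= 236 * 381924 / 6
= 15022344.0 mm^3

15022344.0 mm^3


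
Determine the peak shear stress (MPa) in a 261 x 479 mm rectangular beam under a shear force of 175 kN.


A = b * h = 261 * 479 = 125019 mm^2
V = 175 kN = 175000.0 N
tau_max = 1.5 * V / A = 1.5 * 175000.0 / 125019
= 2.0997 MPa

2.0997 MPa


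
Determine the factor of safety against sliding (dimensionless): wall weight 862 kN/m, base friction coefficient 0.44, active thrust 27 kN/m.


Resisting force = mu * W = 0.44 * 862 = 379.28 kN/m
FOS = Resisting / Driving = 379.28 / 27
= 14.0474 (dimensionless)

14.0474 (dimensionless)


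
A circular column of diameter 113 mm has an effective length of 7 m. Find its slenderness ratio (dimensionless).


Radius of gyration r = d / 4 = 113 / 4 = 28.25 mm
L_eff = 7000.0 mm
Slenderness ratio = L / r = 7000.0 / 28.25 = 247.79 (dimensionless)

247.79 (dimensionless)


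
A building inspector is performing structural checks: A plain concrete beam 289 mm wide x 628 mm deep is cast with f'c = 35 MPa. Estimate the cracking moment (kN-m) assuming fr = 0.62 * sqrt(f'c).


fr = 0.62 * sqrt(35) = 0.62 * 5.9161 = 3.668 MPa
I = 289 * 628^3 / 12 = 5964795077.33 mm^4
y_t = 314.0 mm
M_cr = fr * I / y_t = 3.668 * 5964795077.33 / 314.0 N-mm
= 69.6773 kN-m

69.6773 kN-m


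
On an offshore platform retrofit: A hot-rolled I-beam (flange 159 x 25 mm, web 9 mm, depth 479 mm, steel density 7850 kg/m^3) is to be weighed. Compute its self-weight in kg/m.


A_flanges = 2 * 159 * 25 = 7950 mm^2
A_web = (479 - 2 * 25) * 9 = 3861 mm^2
A_total = 7950 + 3861 = 11811 mm^2 = 0.011811 m^2
Weight = rho * A = 7850 * 0.011811 = 92.7164 kg/m

92.7164 kg/m


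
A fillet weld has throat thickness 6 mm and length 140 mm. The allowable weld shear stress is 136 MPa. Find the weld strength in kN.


Strength = throat * length * allowable stress
= 6 * 140 * 136 N
= 114240 N
= 114.24 kN

114.24 kN


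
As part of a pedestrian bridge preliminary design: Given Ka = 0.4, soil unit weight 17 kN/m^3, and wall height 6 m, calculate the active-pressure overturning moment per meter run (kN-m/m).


Pa = 0.5 * Ka * gamma * H^2
= 0.5 * 0.4 * 17 * 6^2
= 122.4 kN/m
Arm = H / 3 = 6 / 3 = 2.0 m
Mo = Pa * arm = Pa * H / 3 = 122.4 * 6 / 3 = 244.8 kN-m/m

244.8 kN-m/m


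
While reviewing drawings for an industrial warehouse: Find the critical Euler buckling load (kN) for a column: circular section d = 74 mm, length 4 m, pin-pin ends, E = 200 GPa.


I = pi * d^4 / 64 = 1471962.61 mm^4
L = 4000.0 mm
P_cr = pi^2 * E * I / L^2
= 9.8696 * 200000.0 * 1471962.61 / 4000.0^2
= 181596.11 N = 181.5961 kN

181.5961 kN


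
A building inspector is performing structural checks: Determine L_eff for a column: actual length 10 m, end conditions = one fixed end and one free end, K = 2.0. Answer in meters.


L_eff = K * L
= 2.0 * 10
= 20.0 m

20.0 m


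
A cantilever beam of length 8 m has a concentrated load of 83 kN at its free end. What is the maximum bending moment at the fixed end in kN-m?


For a cantilever with a point load at the free end:
M_max = P * L = 83 * 8 = 664 kN-m

664 kN-m


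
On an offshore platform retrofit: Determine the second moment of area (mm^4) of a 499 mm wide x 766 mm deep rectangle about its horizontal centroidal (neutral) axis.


I = b * h^3 / 12
= 499 * 766^3 / 12
= 499 * 449455096 / 12
= 18689841075.33 mm^4

18689841075.33 mm^4


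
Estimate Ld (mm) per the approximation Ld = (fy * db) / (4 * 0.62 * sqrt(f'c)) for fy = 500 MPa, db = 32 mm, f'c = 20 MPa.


Ld = (fy * db) / (4 * 0.62 * sqrt(f'c))
= (500 * 32) / (4 * 0.62 * sqrt(20))
= 16000 / 11.0909
= 1442.62 mm

1442.62 mm


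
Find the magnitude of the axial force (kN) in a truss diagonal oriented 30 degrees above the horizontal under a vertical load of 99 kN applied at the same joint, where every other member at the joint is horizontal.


At the joint, only the diagonal has a vertical component, so vertical equilibrium gives:
F * sin(30) = 99
F = 99 / sin(30)
= 99 / 0.5
= 198.0 kN

198.0 kN


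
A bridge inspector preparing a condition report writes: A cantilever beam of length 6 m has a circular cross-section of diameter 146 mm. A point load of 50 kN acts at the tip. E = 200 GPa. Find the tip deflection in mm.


I = pi * d^4 / 64 = pi * 146^4 / 64 = 22303926.33 mm^4
L = 6000.0 mm, P = 50000.0 N, E = 200000.0 MPa
delta = P * L^3 / (3 * E * I)
= 50000.0 * 6000.0^3 / (3 * 200000.0 * 22303926.33)
= 807.0328 mm

807.0328 mm


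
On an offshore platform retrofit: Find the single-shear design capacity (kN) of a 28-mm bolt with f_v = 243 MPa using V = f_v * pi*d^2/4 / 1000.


A = pi * d^2 / 4 = pi * 28^2 / 4 = 615.7522 mm^2
V = f_v * A / 1000 = 243 * 615.7522 / 1000
= 149.6278 kN

149.6278 kN


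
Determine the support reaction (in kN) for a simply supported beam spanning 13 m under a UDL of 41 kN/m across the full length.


Total load = w * L = 41 * 13 = 533 kN
By symmetry, each reaction R = total / 2 = 533 / 2 = 266.5 kN

266.5 kN


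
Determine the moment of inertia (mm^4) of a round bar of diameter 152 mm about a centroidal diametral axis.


r = d / 2 = 152 / 2 = 76.0 mm
I = pi * r^4 / 4 = pi * 76.0^4 / 4
= 26202591.76 mm^4

26202591.76 mm^4


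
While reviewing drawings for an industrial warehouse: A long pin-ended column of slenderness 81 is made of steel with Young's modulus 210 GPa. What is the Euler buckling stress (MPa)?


sigma_cr = pi^2 * E / lambda^2
= 9.8696 * 210000.0 / 81^2
= 9.8696 * 210000.0 / 6561
= 315.8995 MPa

315.8995 MPa


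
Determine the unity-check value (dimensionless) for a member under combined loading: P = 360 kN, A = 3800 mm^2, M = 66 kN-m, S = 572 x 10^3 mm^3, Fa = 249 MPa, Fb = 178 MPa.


f_a = P / A = 360000.0 / 3800 = 94.7368 MPa
f_b = M / S = 66000000.0 / 572000.0 = 115.3846 MPa
Ratio = f_a / Fa + f_b / Fb
= 94.7368 / 249 + 115.3846 / 178
= 1.0287 (dimensionless)

1.0287 (dimensionless)


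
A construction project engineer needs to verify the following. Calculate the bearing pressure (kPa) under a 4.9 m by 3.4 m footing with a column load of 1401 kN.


A = 4.9 * 3.4 = 16.66 m^2
q = P / A = 1401 / 16.66
= 84.0936 kPa

84.0936 kPa


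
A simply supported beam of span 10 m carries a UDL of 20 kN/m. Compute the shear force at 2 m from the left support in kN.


R_A = w * L / 2 = 20 * 10 / 2 = 100.0 kN
V(x) = R_A - w * x = 100.0 - 20 * 2
= 60.0 kN

60.0 kN


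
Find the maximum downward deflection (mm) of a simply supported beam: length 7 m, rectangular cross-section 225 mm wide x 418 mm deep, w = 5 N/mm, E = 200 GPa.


I = 225 * 418^3 / 12 = 1369399350.0 mm^4
L = 7000.0 mm, w = 5 N/mm, E = 200000.0 MPa
delta = 5 * w * L^4 / (384 * E * I)
= 5 * 5 * 7000.0^4 / (384 * 200000.0 * 1369399350.0)
= 0.5707 mm

0.5707 mm


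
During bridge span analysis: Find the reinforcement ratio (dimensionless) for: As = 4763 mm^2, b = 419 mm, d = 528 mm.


rho = As / (b * d)
= 4763 / (419 * 528)
= 4763 / 221232
= 0.021529 (dimensionless)

0.021529 (dimensionless)


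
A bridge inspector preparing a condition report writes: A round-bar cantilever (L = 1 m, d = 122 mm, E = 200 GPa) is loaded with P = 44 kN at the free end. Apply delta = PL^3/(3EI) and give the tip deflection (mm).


I = pi * d^4 / 64 = pi * 122^4 / 64 = 10874498.09 mm^4
L = 1000.0 mm, P = 44000.0 N, E = 200000.0 MPa
delta = P * L^3 / (3 * E * I)
= 44000.0 * 1000.0^3 / (3 * 200000.0 * 10874498.09)
= 6.7436 mm

6.7436 mm


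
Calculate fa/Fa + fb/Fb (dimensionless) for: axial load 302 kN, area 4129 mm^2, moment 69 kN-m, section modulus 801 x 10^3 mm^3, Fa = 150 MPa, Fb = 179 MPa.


f_a = P / A = 302000.0 / 4129 = 73.1412 MPa
f_b = M / S = 69000000.0 / 801000.0 = 86.1423 MPa
Ratio = f_a / Fa + f_b / Fb
= 73.1412 / 150 + 86.1423 / 179
= 0.9688 (dimensionless)

0.9688 (dimensionless)


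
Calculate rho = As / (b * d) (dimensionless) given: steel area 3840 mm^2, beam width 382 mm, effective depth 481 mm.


rho = As / (b * d)
= 3840 / (382 * 481)
= 3840 / 183742
= 0.020899 (dimensionless)

0.020899 (dimensionless)


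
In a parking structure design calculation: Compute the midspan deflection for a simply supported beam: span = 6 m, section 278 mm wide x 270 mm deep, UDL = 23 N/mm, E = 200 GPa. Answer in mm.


I = 278 * 270^3 / 12 = 455989500.0 mm^4
L = 6000.0 mm, w = 23 N/mm, E = 200000.0 MPa
delta = 5 * w * L^4 / (384 * E * I)
= 5 * 23 * 6000.0^4 / (384 * 200000.0 * 455989500.0)
= 4.2559 mm

4.2559 mm


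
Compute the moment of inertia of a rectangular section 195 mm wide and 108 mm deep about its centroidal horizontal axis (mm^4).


I = b * h^3 / 12
= 195 * 108^3 / 12
= 195 * 1259712 / 12
= 20470320.0 mm^4

20470320.0 mm^4


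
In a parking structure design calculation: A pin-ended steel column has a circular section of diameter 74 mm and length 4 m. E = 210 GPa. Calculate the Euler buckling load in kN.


I = pi * d^4 / 64 = 1471962.61 mm^4
L = 4000.0 mm
P_cr = pi^2 * E * I / L^2
= 9.8696 * 210000.0 * 1471962.61 / 4000.0^2
= 190675.91 N = 190.6759 kN

190.6759 kN


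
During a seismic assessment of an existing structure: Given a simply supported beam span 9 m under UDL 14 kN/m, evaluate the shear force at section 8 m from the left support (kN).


R_A = w * L / 2 = 14 * 9 / 2 = 63.0 kN
V(x) = R_A - w * x = 63.0 - 14 * 8
= -49.0 kN

-49.0 kN


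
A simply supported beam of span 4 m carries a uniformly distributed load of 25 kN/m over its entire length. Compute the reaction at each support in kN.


Total load = w * L = 25 * 4 = 100 kN
By symmetry, each reaction R = total / 2 = 100 / 2 = 50.0 kN

50.0 kN


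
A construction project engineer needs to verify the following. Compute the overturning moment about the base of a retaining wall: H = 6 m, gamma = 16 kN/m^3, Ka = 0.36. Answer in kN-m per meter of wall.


Pa = 0.5 * Ka * gamma * H^2
= 0.5 * 0.36 * 16 * 6^2
= 103.68 kN/m
Arm = H / 3 = 6 / 3 = 2.0 m
Mo = Pa * arm = Pa * H / 3 = 103.68 * 6 / 3 = 207.36 kN-m/m

207.36 kN-m/m


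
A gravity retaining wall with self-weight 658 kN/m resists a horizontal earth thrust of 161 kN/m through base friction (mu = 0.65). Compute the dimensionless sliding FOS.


Resisting force = mu * W = 0.65 * 658 = 427.7 kN/m
FOS = Resisting / Driving = 427.7 / 161
= 2.6565 (dimensionless)

2.6565 (dimensionless)


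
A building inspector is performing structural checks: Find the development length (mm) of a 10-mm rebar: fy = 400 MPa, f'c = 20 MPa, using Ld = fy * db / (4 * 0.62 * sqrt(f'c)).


Ld = (fy * db) / (4 * 0.62 * sqrt(f'c))
= (400 * 10) / (4 * 0.62 * sqrt(20))
= 4000 / 11.0909
= 360.66 mm

360.66 mm


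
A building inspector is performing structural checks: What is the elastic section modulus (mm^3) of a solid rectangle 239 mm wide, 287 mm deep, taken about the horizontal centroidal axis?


S = b * h^2 / 6
= 239 * 287^2 / 6
= 239 * 82369 / 6
= 3281031.83 mm^3

3281031.83 mm^3


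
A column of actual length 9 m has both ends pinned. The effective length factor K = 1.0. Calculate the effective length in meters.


L_eff = K * L
= 1.0 * 9
= 9.0 m

9.0 m


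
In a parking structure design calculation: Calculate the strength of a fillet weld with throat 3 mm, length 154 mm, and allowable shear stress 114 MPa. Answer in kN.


Strength = throat * length * allowable stress
= 3 * 154 * 114 N
= 52668 N
= 52.67 kN

52.67 kN


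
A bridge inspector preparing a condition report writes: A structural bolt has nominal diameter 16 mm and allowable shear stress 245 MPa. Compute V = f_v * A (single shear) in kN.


A = pi * d^2 / 4 = pi * 16^2 / 4 = 201.0619 mm^2
V = f_v * A / 1000 = 245 * 201.0619 / 1000
= 49.2602 kN

49.2602 kN


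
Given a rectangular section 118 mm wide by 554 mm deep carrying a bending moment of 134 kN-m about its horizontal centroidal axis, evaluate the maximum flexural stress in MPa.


I = b * h^3 / 12 = 118 * 554^3 / 12 = 1671976062.67 mm^4
y = h / 2 = 554 / 2 = 277.0 mm
M = 134 kN-m = 134000000.0 N-mm
sigma = M * y / I = 134000000.0 * 277.0 / 1671976062.67
= 22.2 MPa

22.2 MPa


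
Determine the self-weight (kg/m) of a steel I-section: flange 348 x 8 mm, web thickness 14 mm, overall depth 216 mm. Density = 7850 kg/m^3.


A_flanges = 2 * 348 * 8 = 5568 mm^2
A_web = (216 - 2 * 8) * 14 = 2800 mm^2
A_total = 5568 + 2800 = 8368 mm^2 = 0.008368 m^2
Weight = rho * A = 7850 * 0.008368 = 65.6888 kg/m

65.6888 kg/m


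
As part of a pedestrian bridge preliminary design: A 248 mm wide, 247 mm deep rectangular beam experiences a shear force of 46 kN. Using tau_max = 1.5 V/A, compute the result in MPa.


A = b * h = 248 * 247 = 61256 mm^2
V = 46 kN = 46000.0 N
tau_max = 1.5 * V / A = 1.5 * 46000.0 / 61256
= 1.1264 MPa

1.1264 MPa


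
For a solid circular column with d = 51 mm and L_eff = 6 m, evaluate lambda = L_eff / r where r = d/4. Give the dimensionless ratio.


Radius of gyration r = d / 4 = 51 / 4 = 12.75 mm
L_eff = 6000.0 mm
Slenderness ratio = L / r = 6000.0 / 12.75 = 470.59 (dimensionless)

470.59 (dimensionless)


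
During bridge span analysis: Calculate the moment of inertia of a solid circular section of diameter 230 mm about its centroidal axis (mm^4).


r = d / 2 = 230 / 2 = 115.0 mm
I = pi * r^4 / 4 = pi * 115.0^4 / 4
= 137366629.65 mm^4

137366629.65 mm^4


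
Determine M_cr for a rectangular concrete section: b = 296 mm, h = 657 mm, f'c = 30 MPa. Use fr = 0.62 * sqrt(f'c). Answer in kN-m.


fr = 0.62 * sqrt(30) = 0.62 * 5.4772 = 3.3959 MPa
I = 296 * 657^3 / 12 = 6995303694.0 mm^4
y_t = 328.5 mm
M_cr = fr * I / y_t = 3.3959 * 6995303694.0 / 328.5 N-mm
= 72.3142 kN-m

72.3142 kN-m


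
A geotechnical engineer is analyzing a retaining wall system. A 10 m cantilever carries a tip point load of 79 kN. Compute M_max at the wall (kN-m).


For a cantilever with a point load at the free end:
M_max = P * L = 79 * 10 = 790 kN-m

790 kN-m


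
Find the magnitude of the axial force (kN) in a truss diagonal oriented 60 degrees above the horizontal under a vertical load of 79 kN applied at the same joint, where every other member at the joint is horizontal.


At the joint, only the diagonal has a vertical component, so vertical equilibrium gives:
F * sin(60) = 79
F = 79 / sin(60)
= 79 / 0.866025
= 91.22 kN

91.22 kN


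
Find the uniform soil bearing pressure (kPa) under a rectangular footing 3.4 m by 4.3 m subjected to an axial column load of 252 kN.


A = 3.4 * 4.3 = 14.62 m^2
q = P / A = 252 / 14.62
= 17.2367 kPa

17.2367 kPa


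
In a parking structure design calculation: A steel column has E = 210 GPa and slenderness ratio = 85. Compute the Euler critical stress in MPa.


sigma_cr = pi^2 * E / lambda^2
= 9.8696 * 210000.0 / 85^2
= 9.8696 * 210000.0 / 7225
= 286.8674 MPa

286.8674 MPa


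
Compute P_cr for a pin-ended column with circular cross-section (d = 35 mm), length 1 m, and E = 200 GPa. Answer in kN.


I = pi * d^4 / 64 = 73661.76 mm^4
L = 1000.0 mm
P_cr = pi^2 * E * I / L^2
= 9.8696 * 200000.0 * 73661.76 / 1000.0^2
= 145402.48 N = 145.4025 kN

145.4025 kN


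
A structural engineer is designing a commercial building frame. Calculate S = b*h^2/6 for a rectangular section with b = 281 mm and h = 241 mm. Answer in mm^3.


S = b * h^2 / 6
= 281 * 241^2 / 6
= 281 * 58081 / 6
= 2720126.83 mm^3

2720126.83 mm^3


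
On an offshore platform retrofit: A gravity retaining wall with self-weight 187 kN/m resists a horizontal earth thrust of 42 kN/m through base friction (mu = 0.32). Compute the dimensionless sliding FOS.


Resisting force = mu * W = 0.32 * 187 = 59.84 kN/m
FOS = Resisting / Driving = 59.84 / 42
= 1.4248 (dimensionless)

1.4248 (dimensionless)


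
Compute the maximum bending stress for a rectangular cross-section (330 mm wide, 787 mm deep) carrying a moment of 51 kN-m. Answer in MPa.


I = b * h^3 / 12 = 330 * 787^3 / 12 = 13404693582.5 mm^4
y = h / 2 = 787 / 2 = 393.5 mm
M = 51 kN-m = 51000000.0 N-mm
sigma = M * y / I = 51000000.0 * 393.5 / 13404693582.5
= 1.5 MPa

1.5 MPa


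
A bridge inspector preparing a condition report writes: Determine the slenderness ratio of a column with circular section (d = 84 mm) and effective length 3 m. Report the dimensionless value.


Radius of gyration r = d / 4 = 84 / 4 = 21.0 mm
L_eff = 3000.0 mm
Slenderness ratio = L / r = 3000.0 / 21.0 = 142.86 (dimensionless)

142.86 (dimensionless)


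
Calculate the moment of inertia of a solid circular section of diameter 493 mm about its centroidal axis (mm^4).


r = d / 2 = 493 / 2 = 246.5 mm
I = pi * r^4 / 4 = pi * 246.5^4 / 4
= 2899730094.25 mm^4

2899730094.25 mm^4


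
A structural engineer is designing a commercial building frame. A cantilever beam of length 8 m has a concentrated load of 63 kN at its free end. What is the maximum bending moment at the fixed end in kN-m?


For a cantilever with a point load at the free end:
M_max = P * L = 63 * 8 = 504 kN-m

504 kN-m


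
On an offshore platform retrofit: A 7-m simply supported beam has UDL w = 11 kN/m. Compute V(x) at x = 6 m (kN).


R_A = w * L / 2 = 11 * 7 / 2 = 38.5 kN
V(x) = R_A - w * x = 38.5 - 11 * 6
= -27.5 kN

-27.5 kN


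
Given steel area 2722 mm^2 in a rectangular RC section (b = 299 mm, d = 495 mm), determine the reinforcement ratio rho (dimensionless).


rho = As / (b * d)
= 2722 / (299 * 495)
= 2722 / 148005
= 0.018391 (dimensionless)

0.018391 (dimensionless)


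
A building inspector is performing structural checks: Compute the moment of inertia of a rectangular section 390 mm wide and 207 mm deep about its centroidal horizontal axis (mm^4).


I = b * h^3 / 12
= 390 * 207^3 / 12
= 390 * 8869743 / 12
= 288266647.5 mm^4

288266647.5 mm^4


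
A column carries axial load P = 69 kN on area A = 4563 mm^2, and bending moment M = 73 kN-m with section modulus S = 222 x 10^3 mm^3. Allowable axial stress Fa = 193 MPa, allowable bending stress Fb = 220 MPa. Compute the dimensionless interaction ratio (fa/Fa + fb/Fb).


f_a = P / A = 69000.0 / 4563 = 15.1216 MPa
f_b = M / S = 73000000.0 / 222000.0 = 328.8288 MPa
Ratio = f_a / Fa + f_b / Fb
= 15.1216 / 193 + 328.8288 / 220
= 1.573 (dimensionless)

1.573 (dimensionless)


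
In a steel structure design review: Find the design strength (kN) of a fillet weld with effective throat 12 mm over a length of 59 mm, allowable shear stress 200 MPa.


Strength = throat * length * allowable stress
= 12 * 59 * 200 N
= 141600 N
= 141.6 kN

141.6 kN


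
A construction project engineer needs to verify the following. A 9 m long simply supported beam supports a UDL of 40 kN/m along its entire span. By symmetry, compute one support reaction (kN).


Total load = w * L = 40 * 9 = 360 kN
By symmetry, each reaction R = total / 2 = 360 / 2 = 180.0 kN

180.0 kN


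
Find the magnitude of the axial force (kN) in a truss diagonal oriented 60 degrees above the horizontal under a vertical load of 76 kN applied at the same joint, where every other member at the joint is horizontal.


At the joint, only the diagonal has a vertical component, so vertical equilibrium gives:
F * sin(60) = 76
F = 76 / sin(60)
= 76 / 0.866025
= 87.76 kN

87.76 kN


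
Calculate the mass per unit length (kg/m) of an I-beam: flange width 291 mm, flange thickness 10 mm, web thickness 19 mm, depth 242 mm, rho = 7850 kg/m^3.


A_flanges = 2 * 291 * 10 = 5820 mm^2
A_web = (242 - 2 * 10) * 19 = 4218 mm^2
A_total = 5820 + 4218 = 10038 mm^2 = 0.010038 m^2
Weight = rho * A = 7850 * 0.010038 = 78.7983 kg/m

78.7983 kg/m


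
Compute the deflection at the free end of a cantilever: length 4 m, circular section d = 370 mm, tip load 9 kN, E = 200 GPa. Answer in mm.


I = pi * d^4 / 64 = pi * 370^4 / 64 = 919976629.57 mm^4
L = 4000.0 mm, P = 9000.0 N, E = 200000.0 MPa
delta = P * L^3 / (3 * E * I)
= 9000.0 * 4000.0^3 / (3 * 200000.0 * 919976629.57)
= 1.0435 mm

1.0435 mm


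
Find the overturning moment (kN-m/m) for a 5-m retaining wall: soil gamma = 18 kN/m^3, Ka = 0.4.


Pa = 0.5 * Ka * gamma * H^2
= 0.5 * 0.4 * 18 * 5^2
= 90.0 kN/m
Arm = H / 3 = 5 / 3 = 1.6667 m
Mo = Pa * arm = Pa * H / 3 = 90.0 * 5 / 3 = 150.0 kN-m/m

150.0 kN-m/m


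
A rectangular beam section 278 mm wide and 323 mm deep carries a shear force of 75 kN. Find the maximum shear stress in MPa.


A = b * h = 278 * 323 = 89794 mm^2
V = 75 kN = 75000.0 N
tau_max = 1.5 * V / A = 1.5 * 75000.0 / 89794
= 1.2529 MPa

1.2529 MPa


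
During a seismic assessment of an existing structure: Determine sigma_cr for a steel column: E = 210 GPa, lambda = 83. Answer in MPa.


sigma_cr = pi^2 * E / lambda^2
= 9.8696 * 210000.0 / 83^2
= 9.8696 * 210000.0 / 6889
= 300.8589 MPa

300.8589 MPa
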